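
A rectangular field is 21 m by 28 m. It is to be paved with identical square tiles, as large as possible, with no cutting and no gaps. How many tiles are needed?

12

Tile side = gcd(21, 28).
21 = 3 × 7
28 = 2^2 × 7
gcd(21, 28) = 7.
Tiles: (21/7) × (28/7) = 3 × 4 = 12.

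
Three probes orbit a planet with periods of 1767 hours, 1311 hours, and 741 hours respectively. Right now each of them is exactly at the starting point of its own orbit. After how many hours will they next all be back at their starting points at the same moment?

528333 hours

They coincide at every common multiple of the periods; the first is the LCM.
1767 = 3 × 19 × 31
1311 = 3 × 19 × 23
741 = 3 × 13 × 19
LCM(1767, 1311, 741) = 3 × 13 × 19 × 23 × 31 = 528333.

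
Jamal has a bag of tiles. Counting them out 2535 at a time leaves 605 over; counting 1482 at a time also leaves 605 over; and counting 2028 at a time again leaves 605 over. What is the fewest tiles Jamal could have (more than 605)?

193265

N − 605 must be a common multiple of 2535, 1482, and 2028.
2535 = 3 × 5 × 13^2
1482 = 2 × 3 × 13 × 19
2028 = 2^2 × 3 × 13^2
LCM(2535, 1482, 2028) = 2^2 × 3 × 5 × 13^2 × 19 = 192660.
Smallest N > 605 is LCM + 605 = 192660 + 605 = 193265.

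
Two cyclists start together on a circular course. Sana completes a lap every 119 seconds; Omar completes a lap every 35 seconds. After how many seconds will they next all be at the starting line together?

595 seconds

We need the least common multiple of the intervals.
119 = 7 × 17
35 = 5 × 7
LCM(119, 35) = 5 × 7 × 17 = 595.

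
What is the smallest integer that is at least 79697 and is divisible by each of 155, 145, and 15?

80910

The integer must be a common multiple of 155, 145, and 15, so a multiple of their LCM.
155 = 5 × 31
145 = 5 × 29
15 = 3 × 5
LCM(155, 145, 15) = 3 × 5 × 29 × 31 = 13485.
Smallest multiple of 13485 that is ≥ 79697: ⌈79697/13485⌉ × 13485 = 6 × 13485 = 80910.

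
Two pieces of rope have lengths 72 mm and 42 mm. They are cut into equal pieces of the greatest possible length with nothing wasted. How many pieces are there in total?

19

Piece length = gcd(72, 42).
72 = 2^3 × 3^2
42 = 2 × 3 × 7
gcd(72, 42) = 2 × 3 = 6.
Total pieces = 72/6 + 42/6 = 12 + 7 = 19.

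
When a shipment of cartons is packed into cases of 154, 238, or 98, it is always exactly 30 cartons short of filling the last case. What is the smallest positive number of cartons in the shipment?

Being 30 short of a full case of size k means N ≡ −30 (mod k), i.e. N + 30 is a multiple of each size.
154 = 2 × 7 × 11
238 = 2 × 7 × 17
98 = 2 × 7^2
LCM(154, 238, 98) = 2 × 7^2 × 11 × 17 = 18326.
Smallest positive N is 18326 − 30 = 18296.

18296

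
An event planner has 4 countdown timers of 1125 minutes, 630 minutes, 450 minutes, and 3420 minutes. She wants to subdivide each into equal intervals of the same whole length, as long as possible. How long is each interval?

The interval must divide each timer length; the longest such is the gcd.
1125 = 3^2 × 5^3
630 = 2 × 3^2 × 5 × 7
450 = 2 × 3^2 × 5^2
3420 = 2^2 × 3^2 × 5 × 19
gcd(1125, 630, 450, 3420) = 3^2 × 5 = 45.

45 minutes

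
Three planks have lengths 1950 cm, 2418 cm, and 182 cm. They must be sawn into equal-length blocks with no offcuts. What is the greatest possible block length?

26 cm

This is the greatest common divisor of 1950, 2418, and 182.
1950 = 2 × 3 × 5^2 × 13
2418 = 2 × 3 × 13 × 31
182 = 2 × 7 × 13
gcd(1950, 2418, 182) = 2 × 13 = 26.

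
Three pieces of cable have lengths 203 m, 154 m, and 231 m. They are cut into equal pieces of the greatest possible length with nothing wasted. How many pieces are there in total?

Piece length = gcd(203, 154, 231).
203 = 7 × 29
154 = 2 × 7 × 11
231 = 3 × 7 × 11
gcd(203, 154, 231) = 7.
Total pieces = 203/7 + 154/7 + 231/7 = 29 + 22 + 33 = 84.

84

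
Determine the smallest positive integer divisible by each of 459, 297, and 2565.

479655

459 = 3^3 × 17
297 = 3^3 × 11
2565 = 3^3 × 5 × 19
LCM(459, 297, 2565) = 3^3 × 5 × 11 × 17 × 19 = 479655.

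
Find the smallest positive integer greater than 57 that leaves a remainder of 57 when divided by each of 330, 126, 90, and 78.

90147

N − 57 must be a common multiple of 330, 126, 90, and 78.
330 = 2 × 3 × 5 × 11
126 = 2 × 3^2 × 7
90 = 2 × 3^2 × 5
78 = 2 × 3 × 13
LCM(330, 126, 90, 78) = 2 × 3^2 × 5 × 7 × 11 × 13 = 90090.
Smallest N > 57 is LCM + 57 = 90090 + 57 = 90147.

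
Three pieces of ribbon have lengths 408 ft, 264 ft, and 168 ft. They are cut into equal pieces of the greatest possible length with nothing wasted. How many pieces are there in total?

35

Piece length = gcd(408, 264, 168).
408 = 2^3 × 3 × 17
264 = 2^3 × 3 × 11
168 = 2^3 × 3 × 7
gcd(408, 264, 168) = 2^3 × 3 = 24.
Total pieces = 408/24 + 264/24 + 168/24 = 17 + 11 + 7 = 35.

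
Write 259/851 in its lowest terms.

7/23

259 = 7 × 37
851 = 23 × 37
gcd(259, 851) = 37.
Divide numerator and denominator by 37: 259/851 = 7/23.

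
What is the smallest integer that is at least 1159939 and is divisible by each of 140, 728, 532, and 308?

The integer must be a common multiple of 140, 728, 532, and 308, so a multiple of their LCM.
140 = 2^2 × 5 × 7
728 = 2^3 × 7 × 13
532 = 2^2 × 7 × 19
308 = 2^2 × 7 × 11
LCM(140, 728, 532, 308) = 2^3 × 5 × 7 × 11 × 13 × 19 = 760760.
Smallest multiple of 760760 that is ≥ 1159939: ⌈1159939/760760⌉ × 760760 = 2 × 760760 = 1521520.

1521520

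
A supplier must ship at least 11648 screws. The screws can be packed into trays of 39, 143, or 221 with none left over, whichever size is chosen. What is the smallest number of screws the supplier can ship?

14586

The number of screws must be a common multiple of 39, 143, and 221, so a multiple of their LCM.
39 = 3 × 13
143 = 11 × 13
221 = 13 × 17
LCM(39, 143, 221) = 3 × 11 × 13 × 17 = 7293.
Smallest multiple of 7293 that is ≥ 11648: ⌈11648/7293⌉ × 7293 = 2 × 7293 = 14586.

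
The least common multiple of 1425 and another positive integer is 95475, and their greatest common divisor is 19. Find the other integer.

1273

gcd × lcm = product of the two integers, so the other integer is (19 × 95475) / 1425 = 1273.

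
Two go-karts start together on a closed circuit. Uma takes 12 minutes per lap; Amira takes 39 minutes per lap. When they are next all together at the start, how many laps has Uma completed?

13 laps

All finish a whole number of cycles simultaneously at t = LCM of the periods.
12 = 2^2 × 3
39 = 3 × 13
LCM(12, 39) = 2^2 × 3 × 13 = 156.
Laps for period 12: 156 / 12 = 13.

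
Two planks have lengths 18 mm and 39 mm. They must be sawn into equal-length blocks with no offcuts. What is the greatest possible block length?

3 mm

This is the greatest common divisor of 18 and 39.
18 = 2 × 3^2
39 = 3 × 13
gcd(18, 39) = 3.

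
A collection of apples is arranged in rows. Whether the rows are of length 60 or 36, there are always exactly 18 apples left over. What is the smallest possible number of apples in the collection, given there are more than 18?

198

N − 18 must be a common multiple of 60 and 36.
60 = 2^2 × 3 × 5
36 = 2^2 × 3^2
LCM(60, 36) = 2^2 × 3^2 × 5 = 180.
Smallest N > 18 is LCM + 18 = 180 + 18 = 198.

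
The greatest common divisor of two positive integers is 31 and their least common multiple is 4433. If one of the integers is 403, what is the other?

341

For two integers, gcd × lcm = product, so the other is (31 × 4433) / 403 = 137423 / 403 = 341.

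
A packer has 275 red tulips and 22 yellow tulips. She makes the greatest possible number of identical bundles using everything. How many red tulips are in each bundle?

Number of bundles = gcd(275, 22).
275 = 5^2 × 11
22 = 2 × 11
gcd(275, 22) = 11.
red tulips per bundle = 275 / 11 = 25.

25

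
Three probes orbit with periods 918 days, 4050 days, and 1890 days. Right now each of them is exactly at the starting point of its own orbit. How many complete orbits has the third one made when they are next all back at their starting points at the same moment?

The first common completion time is the LCM of the periods.
918 = 2 × 3^3 × 17
4050 = 2 × 3^4 × 5^2
1890 = 2 × 3^3 × 5 × 7
LCM(918, 4050, 1890) = 2 × 3^4 × 5^2 × 7 × 17 = 481950.
Orbits for period 1890: 481950 / 1890 = 255.

255 orbits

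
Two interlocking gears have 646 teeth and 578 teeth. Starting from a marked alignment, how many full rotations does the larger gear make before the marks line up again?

17 rotations

They are all back at their starting positions together after one LCM of the periods.
646 = 2 × 17 × 19
578 = 2 × 17^2
LCM(646, 578) = 2 × 17^2 × 19 = 10982.
Rotations for period 646: 10982 / 646 = 17.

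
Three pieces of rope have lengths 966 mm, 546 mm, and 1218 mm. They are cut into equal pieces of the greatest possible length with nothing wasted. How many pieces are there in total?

Piece length = gcd(966, 546, 1218).
966 = 2 × 3 × 7 × 23
546 = 2 × 3 × 7 × 13
1218 = 2 × 3 × 7 × 29
gcd(966, 546, 1218) = 2 × 3 × 7 = 42.
Total pieces = 966/42 + 546/42 + 1218/42 = 23 + 13 + 29 = 65.

65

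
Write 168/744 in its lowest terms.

168 = 2^3 × 3 × 7
744 = 2^3 × 3 × 31
gcd(168, 744) = 2^3 × 3 = 24.
Divide numerator and denominator by 24: 168/744 = 7/31.

7/31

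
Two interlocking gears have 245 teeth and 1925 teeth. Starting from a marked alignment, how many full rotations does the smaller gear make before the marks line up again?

The first common completion time is the LCM of the periods.
245 = 5 × 7^2
1925 = 5^2 × 7 × 11
LCM(245, 1925) = 5^2 × 7^2 × 11 = 13475.
Rotations for period 245: 13475 / 245 = 55.

55 rotations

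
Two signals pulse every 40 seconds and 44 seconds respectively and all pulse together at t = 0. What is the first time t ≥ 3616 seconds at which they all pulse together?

3960 seconds

Joint pulses occur at multiples of LCM(40, 44).
40 = 2^3 × 5
44 = 2^2 × 11
LCM(40, 44) = 2^3 × 5 × 11 = 440.
Smallest multiple of 440 that is ≥ 3616: ⌈3616/440⌉ × 440 = 9 × 440 = 3960.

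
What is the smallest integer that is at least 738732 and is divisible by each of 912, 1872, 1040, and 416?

The integer must be a common multiple of 912, 1872, 1040, and 416, so a multiple of their LCM.
912 = 2^4 × 3 × 19
1872 = 2^4 × 3^2 × 13
1040 = 2^4 × 5 × 13
416 = 2^5 × 13
LCM(912, 1872, 1040, 416) = 2^5 × 3^2 × 5 × 13 × 19 = 355680.
Smallest multiple of 355680 that is ≥ 738732: ⌈738732/355680⌉ × 355680 = 3 × 355680 = 1067040.

1067040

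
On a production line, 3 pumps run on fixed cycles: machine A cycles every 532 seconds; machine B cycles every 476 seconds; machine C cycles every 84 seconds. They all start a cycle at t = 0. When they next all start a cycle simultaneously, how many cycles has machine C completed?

323 cycles

All finish a whole number of cycles simultaneously at t = LCM of the periods.
532 = 2^2 × 7 × 19
476 = 2^2 × 7 × 17
84 = 2^2 × 3 × 7
LCM(532, 476, 84) = 2^2 × 3 × 7 × 17 × 19 = 27132.
Cycles for period 84: 27132 / 84 = 323.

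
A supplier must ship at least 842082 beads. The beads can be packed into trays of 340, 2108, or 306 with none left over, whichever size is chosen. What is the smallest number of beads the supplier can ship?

The number of beads must be a common multiple of 340, 2108, and 306, so a multiple of their LCM.
340 = 2^2 × 5 × 17
2108 = 2^2 × 17 × 31
306 = 2 × 3^2 × 17
LCM(340, 2108, 306) = 2^2 × 3^2 × 5 × 17 × 31 = 94860.
Smallest multiple of 94860 that is ≥ 842082: ⌈842082/94860⌉ × 94860 = 9 × 94860 = 853740.

853740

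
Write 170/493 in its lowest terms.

170 = 2 × 5 × 17
493 = 17 × 29
gcd(170, 493) = 17.
Divide numerator and denominator by 17: 170/493 = 10/29.

10/29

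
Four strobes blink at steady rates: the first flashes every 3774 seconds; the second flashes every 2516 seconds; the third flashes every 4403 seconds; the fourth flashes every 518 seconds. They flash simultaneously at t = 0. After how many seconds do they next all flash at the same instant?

We need the least common multiple of the intervals.
3774 = 2 × 3 × 17 × 37
2516 = 2^2 × 17 × 37
4403 = 7 × 17 × 37
518 = 2 × 7 × 37
LCM(3774, 2516, 4403, 518) = 2^2 × 3 × 7 × 17 × 37 = 52836.

52836 seconds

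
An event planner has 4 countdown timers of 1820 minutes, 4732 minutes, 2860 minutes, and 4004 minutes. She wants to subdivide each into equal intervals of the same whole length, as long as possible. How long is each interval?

52 minutes

The interval must divide each timer length; the longest such is the gcd.
1820 = 2^2 × 5 × 7 × 13
4732 = 2^2 × 7 × 13^2
2860 = 2^2 × 5 × 11 × 13
4004 = 2^2 × 7 × 11 × 13
gcd(1820, 4732, 2860, 4004) = 2^2 × 13 = 52.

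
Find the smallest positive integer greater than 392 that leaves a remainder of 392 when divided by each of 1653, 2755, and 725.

N − 392 must be a common multiple of 1653, 2755, and 725.
1653 = 3 × 19 × 29
2755 = 5 × 19 × 29
725 = 5^2 × 29
LCM(1653, 2755, 725) = 3 × 5^2 × 19 × 29 = 41325.
Smallest N > 392 is LCM + 392 = 41325 + 392 = 41717.

41717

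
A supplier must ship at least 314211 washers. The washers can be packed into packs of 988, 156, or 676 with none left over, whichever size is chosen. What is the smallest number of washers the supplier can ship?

346788

The number of washers must be a common multiple of 988, 156, and 676, so a multiple of their LCM.
988 = 2^2 × 13 × 19
156 = 2^2 × 3 × 13
676 = 2^2 × 13^2
LCM(988, 156, 676) = 2^2 × 3 × 13^2 × 19 = 38532.
Smallest multiple of 38532 that is ≥ 314211: ⌈314211/38532⌉ × 38532 = 9 × 38532 = 346788.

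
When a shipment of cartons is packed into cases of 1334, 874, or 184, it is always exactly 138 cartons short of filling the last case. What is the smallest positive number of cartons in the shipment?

Being 138 short of a full case of size k means N ≡ −138 (mod k), i.e. N + 138 is a multiple of each size.
1334 = 2 × 23 × 29
874 = 2 × 19 × 23
184 = 2^3 × 23
LCM(1334, 874, 184) = 2^3 × 19 × 23 × 29 = 101384.
Smallest positive N is 101384 − 138 = 101246.

101246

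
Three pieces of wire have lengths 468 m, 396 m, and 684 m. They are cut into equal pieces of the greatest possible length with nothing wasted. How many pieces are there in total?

43

Piece length = gcd(468, 396, 684).
468 = 2^2 × 3^2 × 13
396 = 2^2 × 3^2 × 11
684 = 2^2 × 3^2 × 19
gcd(468, 396, 684) = 2^2 × 3^2 = 36.
Total pieces = 468/36 + 396/36 + 684/36 = 13 + 11 + 19 = 43.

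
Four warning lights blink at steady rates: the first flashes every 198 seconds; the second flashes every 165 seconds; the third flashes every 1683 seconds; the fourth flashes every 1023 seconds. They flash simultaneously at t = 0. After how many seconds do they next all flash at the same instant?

They coincide at every common multiple of the periods; the first is the LCM.
198 = 2 × 3^2 × 11
165 = 3 × 5 × 11
1683 = 3^2 × 11 × 17
1023 = 3 × 11 × 31
LCM(198, 165, 1683, 1023) = 2 × 3^2 × 5 × 11 × 17 × 31 = 521730.

521730 seconds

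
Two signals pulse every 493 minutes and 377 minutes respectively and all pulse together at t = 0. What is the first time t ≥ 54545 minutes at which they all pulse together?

Joint pulses occur at multiples of LCM(493, 377).
493 = 17 × 29
377 = 13 × 29
LCM(493, 377) = 13 × 17 × 29 = 6409.
Smallest multiple of 6409 that is ≥ 54545: ⌈54545/6409⌉ × 6409 = 9 × 6409 = 57681.

57681 minutes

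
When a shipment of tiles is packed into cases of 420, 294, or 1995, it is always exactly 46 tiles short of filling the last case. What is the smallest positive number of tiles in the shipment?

55814

Being 46 short of a full case of size k means N ≡ −46 (mod k), i.e. N + 46 is a multiple of each size.
420 = 2^2 × 3 × 5 × 7
294 = 2 × 3 × 7^2
1995 = 3 × 5 × 7 × 19
LCM(420, 294, 1995) = 2^2 × 3 × 5 × 7^2 × 19 = 55860.
Smallest positive N is 55860 − 46 = 55814.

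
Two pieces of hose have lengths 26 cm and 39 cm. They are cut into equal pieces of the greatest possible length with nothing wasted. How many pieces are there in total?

Piece length = gcd(26, 39).
26 = 2 × 13
39 = 3 × 13
gcd(26, 39) = 13.
Total pieces = 26/13 + 39/13 = 2 + 3 = 5.

5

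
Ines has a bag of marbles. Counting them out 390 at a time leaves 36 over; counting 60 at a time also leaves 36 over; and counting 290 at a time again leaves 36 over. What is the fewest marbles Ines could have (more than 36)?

22656

N − 36 must be a common multiple of 390, 60, and 290.
390 = 2 × 3 × 5 × 13
60 = 2^2 × 3 × 5
290 = 2 × 5 × 29
LCM(390, 60, 290) = 2^2 × 3 × 5 × 13 × 29 = 22620.
Smallest N > 36 is LCM + 36 = 22620 + 36 = 22656.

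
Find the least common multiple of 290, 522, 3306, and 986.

843030

290 = 2 × 5 × 29
522 = 2 × 3^2 × 29
3306 = 2 × 3 × 19 × 29
986 = 2 × 17 × 29
LCM(290, 522, 3306, 986) = 2 × 3^2 × 5 × 17 × 19 × 29 = 843030.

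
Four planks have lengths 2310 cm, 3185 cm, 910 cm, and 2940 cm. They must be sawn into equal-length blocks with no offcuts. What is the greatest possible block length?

35 cm

The block length must divide every plank, so the greatest is gcd(2310, 3185, 910, 2940).
2310 = 2 × 3 × 5 × 7 × 11
3185 = 5 × 7^2 × 13
910 = 2 × 5 × 7 × 13
2940 = 2^2 × 3 × 5 × 7^2
gcd(2310, 3185, 910, 2940) = 5 × 7 = 35.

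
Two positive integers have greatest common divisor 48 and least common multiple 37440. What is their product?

1797120

For any two positive integers, gcd × lcm = product = 48 × 37440 = 1797120.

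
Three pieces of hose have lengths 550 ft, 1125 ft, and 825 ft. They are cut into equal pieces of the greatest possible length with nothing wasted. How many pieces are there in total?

Piece length = gcd(550, 1125, 825).
550 = 2 × 5^2 × 11
1125 = 3^2 × 5^3
825 = 3 × 5^2 × 11
gcd(550, 1125, 825) = 5^2 = 25.
Total pieces = 550/25 + 1125/25 + 825/25 = 22 + 45 + 33 = 100.

100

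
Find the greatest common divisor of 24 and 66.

24 = 2^3 × 3
66 = 2 × 3 × 11
gcd(24, 66) = 2 × 3 = 6.

6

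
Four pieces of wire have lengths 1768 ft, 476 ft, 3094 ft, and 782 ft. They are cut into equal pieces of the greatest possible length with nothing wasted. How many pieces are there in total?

180

Piece length = gcd(1768, 476, 3094, 782).
1768 = 2^3 × 13 × 17
476 = 2^2 × 7 × 17
3094 = 2 × 7 × 13 × 17
782 = 2 × 17 × 23
gcd(1768, 476, 3094, 782) = 2 × 17 = 34.
Total pieces = 1768/34 + 476/34 + 3094/34 + 782/34 = 52 + 14 + 91 + 23 = 180.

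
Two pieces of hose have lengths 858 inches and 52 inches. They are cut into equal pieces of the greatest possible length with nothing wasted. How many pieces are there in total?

35

Piece length = gcd(858, 52).
858 = 2 × 3 × 11 × 13
52 = 2^2 × 13
gcd(858, 52) = 2 × 13 = 26.
Total pieces = 858/26 + 52/26 = 33 + 2 = 35.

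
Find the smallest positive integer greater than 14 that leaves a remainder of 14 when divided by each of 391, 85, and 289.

N − 14 must be a common multiple of 391, 85, and 289.
391 = 17 × 23
85 = 5 × 17
289 = 17^2
LCM(391, 85, 289) = 5 × 17^2 × 23 = 33235.
Smallest N > 14 is LCM + 14 = 33235 + 14 = 33249.

33249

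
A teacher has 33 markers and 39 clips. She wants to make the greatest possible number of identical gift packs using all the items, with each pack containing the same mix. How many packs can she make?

By the Euclidean algorithm:
39 = 1 × 33 + 6
33 = 5 × 6 + 3
6 = 2 × 3 + 0
gcd(33, 39) = 3.

3 packs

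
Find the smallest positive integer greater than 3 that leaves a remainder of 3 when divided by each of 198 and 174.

N − 3 must be a common multiple of 198 and 174.
198 = 2 × 3^2 × 11
174 = 2 × 3 × 29
LCM(198, 174) = 2 × 3^2 × 11 × 29 = 5742.
Smallest N > 3 is LCM + 3 = 5742 + 3 = 5745.

5745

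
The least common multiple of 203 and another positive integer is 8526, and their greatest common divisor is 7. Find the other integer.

294

gcd × lcm = product of the two integers, so the other integer is (7 × 8526) / 203 = 294.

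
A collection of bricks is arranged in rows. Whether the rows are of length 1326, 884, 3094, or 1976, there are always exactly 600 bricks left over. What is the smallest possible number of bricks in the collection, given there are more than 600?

N − 600 must be a common multiple of 1326, 884, 3094, and 1976.
1326 = 2 × 3 × 13 × 17
884 = 2^2 × 13 × 17
3094 = 2 × 7 × 13 × 17
1976 = 2^3 × 13 × 19
LCM(1326, 884, 3094, 1976) = 2^3 × 3 × 7 × 13 × 17 × 19 = 705432.
Smallest N > 600 is LCM + 600 = 705432 + 600 = 706032.

706032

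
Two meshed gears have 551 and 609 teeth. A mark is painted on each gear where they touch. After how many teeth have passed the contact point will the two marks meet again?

The first simultaneous occurrence is after LCM of the individual periods.
551 = 19 × 29
609 = 3 × 7 × 29
LCM(551, 609) = 3 × 7 × 19 × 29 = 11571.

11571 teeth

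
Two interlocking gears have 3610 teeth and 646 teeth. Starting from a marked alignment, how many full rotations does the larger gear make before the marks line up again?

The first common completion time is the LCM of the periods.
3610 = 2 × 5 × 19^2
646 = 2 × 17 × 19
LCM(3610, 646) = 2 × 5 × 17 × 19^2 = 61370.
Rotations for period 3610: 61370 / 3610 = 17.

17 rotations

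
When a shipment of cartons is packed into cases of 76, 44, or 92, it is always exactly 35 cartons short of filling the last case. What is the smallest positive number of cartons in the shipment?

Being 35 short of a full case of size k means N ≡ −35 (mod k), i.e. N + 35 is a multiple of each size.
76 = 2^2 × 19
44 = 2^2 × 11
92 = 2^2 × 23
LCM(76, 44, 92) = 2^2 × 11 × 19 × 23 = 19228.
Smallest positive N is 19228 − 35 = 19193.

19193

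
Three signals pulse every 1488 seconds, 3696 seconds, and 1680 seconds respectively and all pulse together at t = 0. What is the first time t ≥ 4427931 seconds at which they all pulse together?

4583040 seconds

Joint pulses occur at multiples of LCM(1488, 3696, 1680).
1488 = 2^4 × 3 × 31
3696 = 2^4 × 3 × 7 × 11
1680 = 2^4 × 3 × 5 × 7
LCM(1488, 3696, 1680) = 2^4 × 3 × 5 × 7 × 11 × 31 = 572880.
Smallest multiple of 572880 that is ≥ 4427931: ⌈4427931/572880⌉ × 572880 = 8 × 572880 = 4583040.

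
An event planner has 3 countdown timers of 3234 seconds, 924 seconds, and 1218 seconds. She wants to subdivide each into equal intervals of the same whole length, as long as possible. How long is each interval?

42 seconds

The interval must divide each timer length; the longest such is the gcd.
3234 = 2 × 3 × 7^2 × 11
924 = 2^2 × 3 × 7 × 11
1218 = 2 × 3 × 7 × 29
gcd(3234, 924, 1218) = 2 × 3 × 7 = 42.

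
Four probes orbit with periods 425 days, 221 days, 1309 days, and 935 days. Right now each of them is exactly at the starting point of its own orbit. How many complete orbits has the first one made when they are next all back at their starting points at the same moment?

They are all back at their starting positions together after one LCM of the periods.
425 = 5^2 × 17
221 = 13 × 17
1309 = 7 × 11 × 17
935 = 5 × 11 × 17
LCM(425, 221, 1309, 935) = 5^2 × 7 × 11 × 13 × 17 = 425425.
Orbits for period 425: 425425 / 425 = 1001.

1001 orbits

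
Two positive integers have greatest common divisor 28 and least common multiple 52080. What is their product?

1458240

For any two positive integers, gcd × lcm = product = 28 × 52080 = 1458240.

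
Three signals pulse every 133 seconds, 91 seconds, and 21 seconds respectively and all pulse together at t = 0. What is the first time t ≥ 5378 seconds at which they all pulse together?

Joint pulses occur at multiples of LCM(133, 91, 21).
133 = 7 × 19
91 = 7 × 13
21 = 3 × 7
LCM(133, 91, 21) = 3 × 7 × 13 × 19 = 5187.
Smallest multiple of 5187 that is ≥ 5378: ⌈5378/5187⌉ × 5187 = 2 × 5187 = 10374.

10374 seconds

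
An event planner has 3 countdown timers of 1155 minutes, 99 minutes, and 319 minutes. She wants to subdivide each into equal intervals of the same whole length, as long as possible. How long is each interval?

11 minutes

The interval must divide each timer length; the longest such is the gcd.
1155 = 3 × 5 × 7 × 11
99 = 3^2 × 11
319 = 11 × 29
gcd(1155, 99, 319) = 11.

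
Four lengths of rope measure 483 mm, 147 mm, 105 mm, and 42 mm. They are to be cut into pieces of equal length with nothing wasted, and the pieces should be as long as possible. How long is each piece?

21 mm

The greatest length dividing all of 483, 147, 105, and 42 is their gcd.
483 = 3 × 7 × 23
147 = 3 × 7^2
105 = 3 × 5 × 7
42 = 2 × 3 × 7
gcd(483, 147, 105, 42) = 3 × 7 = 21.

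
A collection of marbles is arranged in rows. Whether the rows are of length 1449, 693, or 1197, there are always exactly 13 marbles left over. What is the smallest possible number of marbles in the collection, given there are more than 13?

N − 13 must be a common multiple of 1449, 693, and 1197.
1449 = 3^2 × 7 × 23
693 = 3^2 × 7 × 11
1197 = 3^2 × 7 × 19
LCM(1449, 693, 1197) = 3^2 × 7 × 11 × 19 × 23 = 302841.
Smallest N > 13 is LCM + 13 = 302841 + 13 = 302854.

302854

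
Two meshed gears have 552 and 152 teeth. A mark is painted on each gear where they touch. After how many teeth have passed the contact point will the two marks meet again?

10488 teeth

They coincide at every common multiple of the periods; the first is the LCM.
552 = 2^3 × 3 × 23
152 = 2^3 × 19
LCM(552, 152) = 2^3 × 3 × 19 × 23 = 10488.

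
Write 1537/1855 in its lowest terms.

1537 = 29 × 53
1855 = 5 × 7 × 53
gcd(1537, 1855) = 53.
Divide numerator and denominator by 53: 1537/1855 = 29/35.

29/35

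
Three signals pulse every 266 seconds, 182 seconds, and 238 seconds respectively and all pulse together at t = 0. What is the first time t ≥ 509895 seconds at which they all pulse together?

529074 seconds

Joint pulses occur at multiples of LCM(266, 182, 238).
266 = 2 × 7 × 19
182 = 2 × 7 × 13
238 = 2 × 7 × 17
LCM(266, 182, 238) = 2 × 7 × 13 × 17 × 19 = 58786.
Smallest multiple of 58786 that is ≥ 509895: ⌈509895/58786⌉ × 58786 = 9 × 58786 = 529074.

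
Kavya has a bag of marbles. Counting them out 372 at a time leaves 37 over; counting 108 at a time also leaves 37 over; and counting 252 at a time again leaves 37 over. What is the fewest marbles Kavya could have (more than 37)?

N − 37 must be a common multiple of 372, 108, and 252.
372 = 2^2 × 3 × 31
108 = 2^2 × 3^3
252 = 2^2 × 3^2 × 7
LCM(372, 108, 252) = 2^2 × 3^3 × 7 × 31 = 23436.
Smallest N > 37 is LCM + 37 = 23436 + 37 = 23473.

23473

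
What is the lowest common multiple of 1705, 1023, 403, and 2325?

332475

1705 = 5 × 11 × 31
1023 = 3 × 11 × 31
403 = 13 × 31
2325 = 3 × 5^2 × 31
LCM(1705, 1023, 403, 2325) = 3 × 5^2 × 11 × 13 × 31 = 332475.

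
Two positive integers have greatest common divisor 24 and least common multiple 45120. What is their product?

For any two positive integers, gcd × lcm = product = 24 × 45120 = 1082880.

1082880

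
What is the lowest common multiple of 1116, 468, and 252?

101556

1116 = 2^2 × 3^2 × 31
468 = 2^2 × 3^2 × 13
252 = 2^2 × 3^2 × 7
LCM(1116, 468, 252) = 2^2 × 3^2 × 7 × 13 × 31 = 101556.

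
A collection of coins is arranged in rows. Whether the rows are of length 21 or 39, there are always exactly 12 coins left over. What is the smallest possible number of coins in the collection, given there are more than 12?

N − 12 must be a common multiple of 21 and 39.
21 = 3 × 7
39 = 3 × 13
LCM(21, 39) = 3 × 7 × 13 = 273.
Smallest N > 12 is LCM + 12 = 273 + 12 = 285.

285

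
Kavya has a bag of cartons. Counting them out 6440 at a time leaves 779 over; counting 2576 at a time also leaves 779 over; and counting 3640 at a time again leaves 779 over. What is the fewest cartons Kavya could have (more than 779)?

N − 779 must be a common multiple of 6440, 2576, and 3640.
6440 = 2^3 × 5 × 7 × 23
2576 = 2^4 × 7 × 23
3640 = 2^3 × 5 × 7 × 13
LCM(6440, 2576, 3640) = 2^4 × 5 × 7 × 13 × 23 = 167440.
Smallest N > 779 is LCM + 779 = 167440 + 779 = 168219.

168219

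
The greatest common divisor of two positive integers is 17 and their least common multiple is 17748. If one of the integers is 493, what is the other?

For two integers, gcd × lcm = product, so the other is (17 × 17748) / 493 = 301716 / 493 = 612.

612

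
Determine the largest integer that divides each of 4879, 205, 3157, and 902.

41

4879 = 7 × 17 × 41
205 = 5 × 41
3157 = 7 × 11 × 41
902 = 2 × 11 × 41
gcd(4879, 205, 3157, 902) = 41.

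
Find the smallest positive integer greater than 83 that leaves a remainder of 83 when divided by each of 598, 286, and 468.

118487

N − 83 must be a common multiple of 598, 286, and 468.
598 = 2 × 13 × 23
286 = 2 × 11 × 13
468 = 2^2 × 3^2 × 13
LCM(598, 286, 468) = 2^2 × 3^2 × 11 × 13 × 23 = 118404.
Smallest N > 83 is LCM + 83 = 118404 + 83 = 118487.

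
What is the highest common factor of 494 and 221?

13

494 = 2 × 13 × 19
221 = 13 × 17
gcd(494, 221) = 13.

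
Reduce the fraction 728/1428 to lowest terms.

728 = 2^3 × 7 × 13
1428 = 2^2 × 3 × 7 × 17
gcd(728, 1428) = 2^2 × 7 = 28.
Divide numerator and denominator by 28: 728/1428 = 26/51.

26/51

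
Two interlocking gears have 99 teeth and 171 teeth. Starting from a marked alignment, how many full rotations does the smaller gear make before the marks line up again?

19 rotations

They are all back at their starting positions together after one LCM of the periods.
99 = 3^2 × 11
171 = 3^2 × 19
LCM(99, 171) = 3^2 × 11 × 19 = 1881.
Rotations for period 99: 1881 / 99 = 19.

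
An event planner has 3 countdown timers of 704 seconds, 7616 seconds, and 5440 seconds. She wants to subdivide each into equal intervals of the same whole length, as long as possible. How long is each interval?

The interval must divide each timer length; the longest such is the gcd.
704 = 2^6 × 11
7616 = 2^6 × 7 × 17
5440 = 2^6 × 5 × 17
gcd(704, 7616, 5440) = 2^6 = 64.

64 seconds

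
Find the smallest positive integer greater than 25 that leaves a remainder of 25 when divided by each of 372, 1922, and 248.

N − 25 must be a common multiple of 372, 1922, and 248.
372 = 2^2 × 3 × 31
1922 = 2 × 31^2
248 = 2^3 × 31
LCM(372, 1922, 248) = 2^3 × 3 × 31^2 = 23064.
Smallest N > 25 is LCM + 25 = 23064 + 25 = 23089.

23089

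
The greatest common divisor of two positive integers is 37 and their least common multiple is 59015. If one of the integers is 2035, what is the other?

1073

For two integers, gcd × lcm = product, so the other is (37 × 59015) / 2035 = 2183555 / 2035 = 1073.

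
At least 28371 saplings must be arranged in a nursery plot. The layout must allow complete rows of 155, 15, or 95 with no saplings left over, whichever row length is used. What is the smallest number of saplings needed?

The number of saplings must be a common multiple of 155, 15, and 95, so a multiple of their LCM.
155 = 5 × 31
15 = 3 × 5
95 = 5 × 19
LCM(155, 15, 95) = 3 × 5 × 19 × 31 = 8835.
Smallest multiple of 8835 that is ≥ 28371: ⌈28371/8835⌉ × 8835 = 4 × 8835 = 35340.

35340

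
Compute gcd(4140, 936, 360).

36

4140 = 2^2 × 3^2 × 5 × 23
936 = 2^3 × 3^2 × 13
360 = 2^3 × 3^2 × 5
gcd(4140, 936, 360) = 2^2 × 3^2 = 36.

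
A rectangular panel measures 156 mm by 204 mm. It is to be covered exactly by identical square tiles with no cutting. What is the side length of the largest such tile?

12 mm

The tile side must divide both 156 and 204, so the largest is their gcd.
156 = 2^2 × 3 × 13
204 = 2^2 × 3 × 17
gcd(156, 204) = 2^2 × 3 = 12.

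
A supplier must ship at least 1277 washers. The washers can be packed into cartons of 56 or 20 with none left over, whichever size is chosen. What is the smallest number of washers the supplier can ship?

1400

The number of washers must be a common multiple of 56 and 20, so a multiple of their LCM.
56 = 2^3 × 7
20 = 2^2 × 5
LCM(56, 20) = 2^3 × 5 × 7 = 280.
Smallest multiple of 280 that is ≥ 1277: ⌈1277/280⌉ × 280 = 5 × 280 = 1400.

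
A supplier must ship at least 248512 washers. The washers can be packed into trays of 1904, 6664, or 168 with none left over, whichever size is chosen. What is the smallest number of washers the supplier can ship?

The number of washers must be a common multiple of 1904, 6664, and 168, so a multiple of their LCM.
1904 = 2^4 × 7 × 17
6664 = 2^3 × 7^2 × 17
168 = 2^3 × 3 × 7
LCM(1904, 6664, 168) = 2^4 × 3 × 7^2 × 17 = 39984.
Smallest multiple of 39984 that is ≥ 248512: ⌈248512/39984⌉ × 39984 = 7 × 39984 = 279888.

279888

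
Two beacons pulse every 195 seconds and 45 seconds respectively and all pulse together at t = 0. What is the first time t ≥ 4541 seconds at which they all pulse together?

4680 seconds

Joint pulses occur at multiples of LCM(195, 45).
195 = 3 × 5 × 13
45 = 3^2 × 5
LCM(195, 45) = 3^2 × 5 × 13 = 585.
Smallest multiple of 585 that is ≥ 4541: ⌈4541/585⌉ × 585 = 8 × 585 = 4680.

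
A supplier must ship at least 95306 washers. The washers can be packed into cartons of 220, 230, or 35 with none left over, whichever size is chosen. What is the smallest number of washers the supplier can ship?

106260

The number of washers must be a common multiple of 220, 230, and 35, so a multiple of their LCM.
220 = 2^2 × 5 × 11
230 = 2 × 5 × 23
35 = 5 × 7
LCM(220, 230, 35) = 2^2 × 5 × 7 × 11 × 23 = 35420.
Smallest multiple of 35420 that is ≥ 95306: ⌈95306/35420⌉ × 35420 = 3 × 35420 = 106260.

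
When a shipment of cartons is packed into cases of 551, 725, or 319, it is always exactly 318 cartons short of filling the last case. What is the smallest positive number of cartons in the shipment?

Being 318 short of a full case of size k means N ≡ −318 (mod k), i.e. N + 318 is a multiple of each size.
551 = 19 × 29
725 = 5^2 × 29
319 = 11 × 29
LCM(551, 725, 319) = 5^2 × 11 × 19 × 29 = 151525.
Smallest positive N is 151525 − 318 = 151207.

151207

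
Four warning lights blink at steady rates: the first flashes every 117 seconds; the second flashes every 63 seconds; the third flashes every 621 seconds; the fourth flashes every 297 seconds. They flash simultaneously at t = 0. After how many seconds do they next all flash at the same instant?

621621 seconds

The first simultaneous occurrence is after LCM of the individual periods.
117 = 3^2 × 13
63 = 3^2 × 7
621 = 3^3 × 23
297 = 3^3 × 11
LCM(117, 63, 621, 297) = 3^3 × 7 × 11 × 13 × 23 = 621621.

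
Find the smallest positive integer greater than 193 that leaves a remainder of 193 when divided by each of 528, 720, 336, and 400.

277393

N − 193 must be a common multiple of 528, 720, 336, and 400.
528 = 2^4 × 3 × 11
720 = 2^4 × 3^2 × 5
336 = 2^4 × 3 × 7
400 = 2^4 × 5^2
LCM(528, 720, 336, 400) = 2^4 × 3^2 × 5^2 × 7 × 11 = 277200.
Smallest N > 193 is LCM + 193 = 277200 + 193 = 277393.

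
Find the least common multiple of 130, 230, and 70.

130 = 2 × 5 × 13
230 = 2 × 5 × 23
70 = 2 × 5 × 7
LCM(130, 230, 70) = 2 × 5 × 7 × 13 × 23 = 20930.

20930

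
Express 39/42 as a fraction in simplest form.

39 = 3 × 13
42 = 2 × 3 × 7
gcd(39, 42) = 3.
Divide numerator and denominator by 3: 39/42 = 13/14.

13/14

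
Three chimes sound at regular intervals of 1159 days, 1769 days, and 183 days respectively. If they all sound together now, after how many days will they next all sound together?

100833 days

We need the least common multiple of the intervals.
1159 = 19 × 61
1769 = 29 × 61
183 = 3 × 61
LCM(1159, 1769, 183) = 3 × 19 × 29 × 61 = 100833.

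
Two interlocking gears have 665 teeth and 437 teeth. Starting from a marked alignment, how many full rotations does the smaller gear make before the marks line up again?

35 rotations

The first common completion time is the LCM of the periods.
665 = 5 × 7 × 19
437 = 19 × 23
LCM(665, 437) = 5 × 7 × 19 × 23 = 15295.
Rotations for period 437: 15295 / 437 = 35.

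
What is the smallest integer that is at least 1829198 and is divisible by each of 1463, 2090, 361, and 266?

The integer must be a common multiple of 1463, 2090, 361, and 266, so a multiple of their LCM.
1463 = 7 × 11 × 19
2090 = 2 × 5 × 11 × 19
361 = 19^2
266 = 2 × 7 × 19
LCM(1463, 2090, 361, 266) = 2 × 5 × 7 × 11 × 19^2 = 277970.
Smallest multiple of 277970 that is ≥ 1829198: ⌈1829198/277970⌉ × 277970 = 7 × 277970 = 1945790.

1945790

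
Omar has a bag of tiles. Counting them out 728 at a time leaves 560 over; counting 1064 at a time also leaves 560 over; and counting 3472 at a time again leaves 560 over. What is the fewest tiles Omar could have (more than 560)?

858144

N − 560 must be a common multiple of 728, 1064, and 3472.
728 = 2^3 × 7 × 13
1064 = 2^3 × 7 × 19
3472 = 2^4 × 7 × 31
LCM(728, 1064, 3472) = 2^4 × 7 × 13 × 19 × 31 = 857584.
Smallest N > 560 is LCM + 560 = 857584 + 560 = 858144.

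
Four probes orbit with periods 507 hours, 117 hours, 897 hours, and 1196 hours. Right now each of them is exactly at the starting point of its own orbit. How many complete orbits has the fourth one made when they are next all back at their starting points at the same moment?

117 orbits

All finish a whole number of cycles simultaneously at t = LCM of the periods.
507 = 3 × 13^2
117 = 3^2 × 13
897 = 3 × 13 × 23
1196 = 2^2 × 13 × 23
LCM(507, 117, 897, 1196) = 2^2 × 3^2 × 13^2 × 23 = 139932.
Orbits for period 1196: 139932 / 1196 = 117.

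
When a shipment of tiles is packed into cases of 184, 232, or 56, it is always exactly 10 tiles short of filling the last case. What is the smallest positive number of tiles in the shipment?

Being 10 short of a full case of size k means N ≡ −10 (mod k), i.e. N + 10 is a multiple of each size.
184 = 2^3 × 23
232 = 2^3 × 29
56 = 2^3 × 7
LCM(184, 232, 56) = 2^3 × 7 × 23 × 29 = 37352.
Smallest positive N is 37352 − 10 = 37342.

37342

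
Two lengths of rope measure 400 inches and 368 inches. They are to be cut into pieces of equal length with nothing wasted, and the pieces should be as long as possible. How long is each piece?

16 inches

Each piece length must divide every original length, so the longest possible is gcd(400, 368).
400 = 2^4 × 5^2
368 = 2^4 × 23
gcd(400, 368) = 2^4 = 16.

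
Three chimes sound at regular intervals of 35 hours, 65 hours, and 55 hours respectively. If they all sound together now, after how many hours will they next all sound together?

5005 hours

We need the least common multiple of the intervals.
35 = 5 × 7
65 = 5 × 13
55 = 5 × 11
LCM(35, 65, 55) = 5 × 7 × 11 × 13 = 5005.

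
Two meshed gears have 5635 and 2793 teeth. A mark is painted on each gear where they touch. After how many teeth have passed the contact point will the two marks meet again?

321195 teeth

The first simultaneous occurrence is after LCM of the individual periods.
5635 = 5 × 7^2 × 23
2793 = 3 × 7^2 × 19
LCM(5635, 2793) = 3 × 5 × 7^2 × 19 × 23 = 321195.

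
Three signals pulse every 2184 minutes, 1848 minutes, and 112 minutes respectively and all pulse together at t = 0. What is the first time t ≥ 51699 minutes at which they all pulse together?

96096 minutes

Joint pulses occur at multiples of LCM(2184, 1848, 112).
2184 = 2^3 × 3 × 7 × 13
1848 = 2^3 × 3 × 7 × 11
112 = 2^4 × 7
LCM(2184, 1848, 112) = 2^4 × 3 × 7 × 11 × 13 = 48048.
Smallest multiple of 48048 that is ≥ 51699: ⌈51699/48048⌉ × 48048 = 2 × 48048 = 96096.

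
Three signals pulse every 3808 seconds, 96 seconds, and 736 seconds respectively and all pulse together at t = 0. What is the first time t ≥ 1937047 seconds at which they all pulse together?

2102016 seconds

Joint pulses occur at multiples of LCM(3808, 96, 736).
3808 = 2^5 × 7 × 17
96 = 2^5 × 3
736 = 2^5 × 23
LCM(3808, 96, 736) = 2^5 × 3 × 7 × 17 × 23 = 262752.
Smallest multiple of 262752 that is ≥ 1937047: ⌈1937047/262752⌉ × 262752 = 8 × 262752 = 2102016.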